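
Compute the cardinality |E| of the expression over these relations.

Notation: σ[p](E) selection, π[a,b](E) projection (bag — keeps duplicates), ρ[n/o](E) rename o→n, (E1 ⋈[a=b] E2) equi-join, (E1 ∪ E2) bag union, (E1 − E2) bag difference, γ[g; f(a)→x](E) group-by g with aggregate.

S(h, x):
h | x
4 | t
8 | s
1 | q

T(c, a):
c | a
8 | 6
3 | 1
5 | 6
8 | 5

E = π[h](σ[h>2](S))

Row counts bottom-up:
  S → 3
  σ[h>2](S) → 2
  π[h](σ[h>2](S)) → 2

|E| = 2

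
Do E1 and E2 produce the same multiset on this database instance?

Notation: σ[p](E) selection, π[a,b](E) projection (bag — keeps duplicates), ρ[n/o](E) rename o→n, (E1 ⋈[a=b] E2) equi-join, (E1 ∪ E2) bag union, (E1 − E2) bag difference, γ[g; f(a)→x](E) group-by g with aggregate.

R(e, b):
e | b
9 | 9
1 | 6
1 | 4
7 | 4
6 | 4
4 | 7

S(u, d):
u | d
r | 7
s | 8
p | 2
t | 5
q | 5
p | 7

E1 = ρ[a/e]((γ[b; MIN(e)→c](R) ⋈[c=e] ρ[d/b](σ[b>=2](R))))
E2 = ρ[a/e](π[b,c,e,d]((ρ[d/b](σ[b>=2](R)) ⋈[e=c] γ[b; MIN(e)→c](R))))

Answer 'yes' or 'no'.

E1 row counts bottom-up:
  R → 6
  γ[b; MIN(e)→c](R) → 4
  R → 6
  σ[b>=2](R) → 6
  ρ[d/b](σ[b>=2](R)) → 6
  (γ[b; MIN(e)→c](R) ⋈[c=e] ρ[d/b](σ[b>=2](R))) → 6
  ρ[a/e]((γ[b; MIN(e)→c](R) ⋈[c=e] ρ[d/b](σ[b>=2](R)))) → 6
E2 row counts bottom-up:
  R → 6
  σ[b>=2](R) → 6
  ρ[d/b](σ[b>=2](R)) → 6
  R → 6
  γ[b; MIN(e)→c](R) → 4
  (ρ[d/b](σ[b>=2](R)) ⋈[e=c] γ[b; MIN(e)→c](R)) → 6
  π[b,c,e,d]((ρ[d/b](σ[b>=2](R)) ⋈[e=c] γ[b; MIN(e)→c](R))) → 6
  ρ[a/e](π[b,c,e,d]((ρ[d/b](σ[b>=2](R)) ⋈[e=c] γ[b; MIN(e)→c](R)))) → 6

E1 and E2 produce the same multiset:
b | c | a | d
4 | 1 | 1 | 4
4 | 1 | 1 | 6
6 | 1 | 1 | 4
6 | 1 | 1 | 6
7 | 4 | 4 | 7
9 | 9 | 9 | 9

yes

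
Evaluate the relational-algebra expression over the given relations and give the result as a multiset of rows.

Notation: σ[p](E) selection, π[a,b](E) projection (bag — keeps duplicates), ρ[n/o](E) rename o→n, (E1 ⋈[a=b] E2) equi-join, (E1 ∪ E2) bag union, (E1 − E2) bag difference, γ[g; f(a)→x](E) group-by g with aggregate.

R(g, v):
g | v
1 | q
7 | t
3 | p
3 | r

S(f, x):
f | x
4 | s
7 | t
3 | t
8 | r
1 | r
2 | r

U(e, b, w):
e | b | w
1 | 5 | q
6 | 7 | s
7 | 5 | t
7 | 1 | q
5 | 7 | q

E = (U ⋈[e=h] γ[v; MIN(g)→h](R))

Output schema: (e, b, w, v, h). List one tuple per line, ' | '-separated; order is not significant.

Stepwise |·|:
  U → 5
  R → 4
  γ[v; MIN(g)→h](R) → 4
  (U ⋈[e=h] γ[v; MIN(g)→h](R)) → 3

== RESULT ==
e | b | w | v | h
1 | 5 | q | q | 1
7 | 1 | q | t | 7
7 | 5 | t | t | 7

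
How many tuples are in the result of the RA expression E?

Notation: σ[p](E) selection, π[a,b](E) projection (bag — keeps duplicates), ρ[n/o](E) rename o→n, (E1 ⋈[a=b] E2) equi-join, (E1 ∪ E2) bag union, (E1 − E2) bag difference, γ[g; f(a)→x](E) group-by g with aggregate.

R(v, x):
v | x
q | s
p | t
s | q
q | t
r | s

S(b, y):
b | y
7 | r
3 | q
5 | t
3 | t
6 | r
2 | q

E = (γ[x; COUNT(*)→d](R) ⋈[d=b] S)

Stepwise |·|:
  R → 5
  γ[x; COUNT(*)→d](R) → 3
  S → 6
  (γ[x; COUNT(*)→d](R) ⋈[d=b] S) → 2

|E| = 2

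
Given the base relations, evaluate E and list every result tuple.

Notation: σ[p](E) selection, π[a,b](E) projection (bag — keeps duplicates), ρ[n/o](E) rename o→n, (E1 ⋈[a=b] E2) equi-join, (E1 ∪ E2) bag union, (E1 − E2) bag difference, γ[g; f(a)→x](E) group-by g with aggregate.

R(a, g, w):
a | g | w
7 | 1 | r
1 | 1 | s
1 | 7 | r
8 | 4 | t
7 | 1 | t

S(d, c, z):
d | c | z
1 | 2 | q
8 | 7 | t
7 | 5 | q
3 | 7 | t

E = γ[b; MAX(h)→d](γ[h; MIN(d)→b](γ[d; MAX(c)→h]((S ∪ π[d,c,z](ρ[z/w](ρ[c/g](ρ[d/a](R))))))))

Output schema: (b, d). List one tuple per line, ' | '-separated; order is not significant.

Stepwise |·|:
  S → 4
  R → 5
  ρ[d/a](R) → 5
  ρ[c/g](ρ[d/a](R)) → 5
  ρ[z/w](ρ[c/g](ρ[d/a](R))) → 5
  π[d,c,z](ρ[z/w](ρ[c/g](ρ[d/a](R)))) → 5
  (S ∪ π[d,c,z](ρ[z/w](ρ[c/g](ρ[d/a](R))))) → 9
  γ[d; MAX(c)→h]((S ∪ π[d,c,z](ρ[z/w](ρ[c/g](ρ[d/a](R)))))) → 4
  γ[h; MIN(d)→b](γ[d; MAX(c)→h]((S ∪ π[d,c,z](ρ[z/w](ρ[c/g](ρ[d/a](R))))))) → 2
  γ[b; MAX(h)→d](γ[h; MIN(d)→b](γ[d; MAX(c)→h]((S ∪ π[d,c,z](ρ[z/w](ρ[c/g](ρ[d/a](R)))))))) → 2

== RESULT ==
b | d
1 | 7
7 | 5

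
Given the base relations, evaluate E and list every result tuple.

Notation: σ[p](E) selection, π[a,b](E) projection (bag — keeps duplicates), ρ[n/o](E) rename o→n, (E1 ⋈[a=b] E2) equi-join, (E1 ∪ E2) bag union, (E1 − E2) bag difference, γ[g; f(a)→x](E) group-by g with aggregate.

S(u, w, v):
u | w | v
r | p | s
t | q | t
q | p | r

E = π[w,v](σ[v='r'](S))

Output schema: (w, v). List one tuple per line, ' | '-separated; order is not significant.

Per-node cardinality:
  S → 3
  σ[v='r'](S) → 1
  π[w,v](σ[v='r'](S)) → 1

== RESULT ==
w | v
p | r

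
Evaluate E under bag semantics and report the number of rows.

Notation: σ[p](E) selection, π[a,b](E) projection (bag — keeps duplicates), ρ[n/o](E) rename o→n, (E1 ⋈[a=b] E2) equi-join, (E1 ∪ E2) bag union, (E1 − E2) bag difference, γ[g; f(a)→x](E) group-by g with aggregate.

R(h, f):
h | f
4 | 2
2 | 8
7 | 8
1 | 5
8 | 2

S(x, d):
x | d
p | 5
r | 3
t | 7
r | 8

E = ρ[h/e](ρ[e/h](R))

Subexpression sizes:
  R → 5
  ρ[e/h](R) → 5
  ρ[h/e](ρ[e/h](R)) → 5

|E| = 5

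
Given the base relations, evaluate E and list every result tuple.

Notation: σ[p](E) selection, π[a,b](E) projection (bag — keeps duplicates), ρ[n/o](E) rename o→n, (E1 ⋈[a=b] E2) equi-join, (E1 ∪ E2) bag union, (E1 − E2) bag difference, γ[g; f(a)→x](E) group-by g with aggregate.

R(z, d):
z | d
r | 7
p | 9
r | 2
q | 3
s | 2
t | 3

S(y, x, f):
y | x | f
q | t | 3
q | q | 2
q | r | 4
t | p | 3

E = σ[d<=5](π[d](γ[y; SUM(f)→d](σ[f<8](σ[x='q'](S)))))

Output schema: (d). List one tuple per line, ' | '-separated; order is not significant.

Stepwise |·|:
  S → 4
  σ[x='q'](S) → 1
  σ[f<8](σ[x='q'](S)) → 1
  γ[y; SUM(f)→d](σ[f<8](σ[x='q'](S))) → 1
  π[d](γ[y; SUM(f)→d](σ[f<8](σ[x='q'](S)))) → 1
  σ[d<=5](π[d](γ[y; SUM(f)→d](σ[f<8](σ[x='q'](S))))) → 1

== RESULT ==
d
2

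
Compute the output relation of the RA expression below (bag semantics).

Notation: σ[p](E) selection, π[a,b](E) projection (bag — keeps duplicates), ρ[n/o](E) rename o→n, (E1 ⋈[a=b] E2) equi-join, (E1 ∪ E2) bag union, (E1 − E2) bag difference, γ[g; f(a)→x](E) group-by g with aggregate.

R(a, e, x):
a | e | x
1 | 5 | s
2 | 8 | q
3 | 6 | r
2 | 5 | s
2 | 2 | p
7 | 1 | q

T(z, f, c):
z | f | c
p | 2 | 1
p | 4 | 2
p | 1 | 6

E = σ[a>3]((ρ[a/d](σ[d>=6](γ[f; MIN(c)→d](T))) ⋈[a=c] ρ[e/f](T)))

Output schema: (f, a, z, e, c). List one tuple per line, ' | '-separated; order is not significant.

Row counts bottom-up:
  T → 3
  γ[f; MIN(c)→d](T) → 3
  σ[d>=6](γ[f; MIN(c)→d](T)) → 1
  ρ[a/d](σ[d>=6](γ[f; MIN(c)→d](T))) → 1
  T → 3
  ρ[e/f](T) → 3
  (ρ[a/d](σ[d>=6](γ[f; MIN(c)→d](T))) ⋈[a=c] ρ[e/f](T)) → 1
  σ[a>3]((ρ[a/d](σ[d>=6](γ[f; MIN(c)→d](T))) ⋈[a=c] ρ[e/f](T))) → 1

== RESULT ==
f | a | z | e | c
1 | 6 | p | 1 | 6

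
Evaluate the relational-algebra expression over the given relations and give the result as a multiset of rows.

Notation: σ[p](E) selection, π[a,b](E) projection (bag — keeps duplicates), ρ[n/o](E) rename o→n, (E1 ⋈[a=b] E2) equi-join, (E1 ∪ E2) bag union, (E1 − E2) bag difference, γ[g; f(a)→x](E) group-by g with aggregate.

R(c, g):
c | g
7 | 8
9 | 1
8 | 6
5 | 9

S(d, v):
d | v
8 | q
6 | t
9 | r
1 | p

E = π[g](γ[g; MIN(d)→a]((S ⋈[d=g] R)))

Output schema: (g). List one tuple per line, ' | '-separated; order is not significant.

Row counts bottom-up:
  S → 4
  R → 4
  (S ⋈[d=g] R) → 4
  γ[g; MIN(d)→a]((S ⋈[d=g] R)) → 4
  π[g](γ[g; MIN(d)→a]((S ⋈[d=g] R))) → 4

== RESULT ==
g
1
6
8
9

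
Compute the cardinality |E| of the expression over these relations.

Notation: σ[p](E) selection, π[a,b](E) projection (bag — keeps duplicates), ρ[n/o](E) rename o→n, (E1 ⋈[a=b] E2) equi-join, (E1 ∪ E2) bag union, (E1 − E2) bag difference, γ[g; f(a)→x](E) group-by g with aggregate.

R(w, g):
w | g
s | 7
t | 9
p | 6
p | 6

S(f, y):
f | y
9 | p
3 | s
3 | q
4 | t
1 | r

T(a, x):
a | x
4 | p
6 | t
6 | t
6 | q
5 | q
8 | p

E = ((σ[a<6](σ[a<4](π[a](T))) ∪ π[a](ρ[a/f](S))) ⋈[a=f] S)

Per-node cardinality:
  T → 6
  π[a](T) → 6
  σ[a<4](π[a](T)) → 0
  σ[a<6](σ[a<4](π[a](T))) → 0
  S → 5
  ρ[a/f](S) → 5
  π[a](ρ[a/f](S)) → 5
  (σ[a<6](σ[a<4](π[a](T))) ∪ π[a](ρ[a/f](S))) → 5
  S → 5
  ((σ[a<6](σ[a<4](π[a](T))) ∪ π[a](ρ[a/f](S))) ⋈[a=f] S) → 7

|E| = 7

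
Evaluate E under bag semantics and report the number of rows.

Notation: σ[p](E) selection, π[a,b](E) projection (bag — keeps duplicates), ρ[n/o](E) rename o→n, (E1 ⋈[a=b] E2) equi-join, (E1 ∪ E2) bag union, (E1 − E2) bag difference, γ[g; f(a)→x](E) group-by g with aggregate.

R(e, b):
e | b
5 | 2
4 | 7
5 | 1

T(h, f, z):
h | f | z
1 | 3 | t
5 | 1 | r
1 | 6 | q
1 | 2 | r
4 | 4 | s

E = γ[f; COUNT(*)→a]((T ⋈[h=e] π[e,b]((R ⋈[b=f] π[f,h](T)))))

Per-node cardinality:
  T → 5
  R → 3
  T → 5
  π[f,h](T) → 5
  (R ⋈[b=f] π[f,h](T)) → 2
  π[e,b]((R ⋈[b=f] π[f,h](T))) → 2
  (T ⋈[h=e] π[e,b]((R ⋈[b=f] π[f,h](T)))) → 2
  γ[f; COUNT(*)→a]((T ⋈[h=e] π[e,b]((R ⋈[b=f] π[f,h](T))))) → 1

|E| = 1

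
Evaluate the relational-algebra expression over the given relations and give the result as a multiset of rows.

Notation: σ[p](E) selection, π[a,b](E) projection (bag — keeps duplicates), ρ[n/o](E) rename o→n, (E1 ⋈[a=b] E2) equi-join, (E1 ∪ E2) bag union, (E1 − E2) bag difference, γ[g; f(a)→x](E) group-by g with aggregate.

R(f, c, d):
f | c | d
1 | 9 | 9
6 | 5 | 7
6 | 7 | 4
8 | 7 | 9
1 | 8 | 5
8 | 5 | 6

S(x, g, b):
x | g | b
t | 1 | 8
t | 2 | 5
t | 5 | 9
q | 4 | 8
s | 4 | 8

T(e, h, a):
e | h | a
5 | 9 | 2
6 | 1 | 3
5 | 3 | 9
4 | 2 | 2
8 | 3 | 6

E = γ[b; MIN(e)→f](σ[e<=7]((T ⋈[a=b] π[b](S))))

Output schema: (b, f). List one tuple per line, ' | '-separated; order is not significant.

Row counts bottom-up:
  T → 5
  S → 5
  π[b](S) → 5
  (T ⋈[a=b] π[b](S)) → 1
  σ[e<=7]((T ⋈[a=b] π[b](S))) → 1
  γ[b; MIN(e)→f](σ[e<=7]((T ⋈[a=b] π[b](S)))) → 1

== RESULT ==
b | f
9 | 5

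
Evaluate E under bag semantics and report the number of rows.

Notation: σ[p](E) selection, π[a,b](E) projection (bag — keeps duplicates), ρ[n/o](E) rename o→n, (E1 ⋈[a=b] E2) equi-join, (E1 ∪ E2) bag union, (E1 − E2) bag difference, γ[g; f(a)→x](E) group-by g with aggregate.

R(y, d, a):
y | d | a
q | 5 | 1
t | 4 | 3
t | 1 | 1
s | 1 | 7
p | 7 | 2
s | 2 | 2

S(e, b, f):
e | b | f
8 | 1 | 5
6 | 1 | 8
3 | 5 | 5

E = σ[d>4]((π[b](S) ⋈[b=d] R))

Subexpression sizes:
  S → 3
  π[b](S) → 3
  R → 6
  (π[b](S) ⋈[b=d] R) → 5
  σ[d>4]((π[b](S) ⋈[b=d] R)) → 1

|E| = 1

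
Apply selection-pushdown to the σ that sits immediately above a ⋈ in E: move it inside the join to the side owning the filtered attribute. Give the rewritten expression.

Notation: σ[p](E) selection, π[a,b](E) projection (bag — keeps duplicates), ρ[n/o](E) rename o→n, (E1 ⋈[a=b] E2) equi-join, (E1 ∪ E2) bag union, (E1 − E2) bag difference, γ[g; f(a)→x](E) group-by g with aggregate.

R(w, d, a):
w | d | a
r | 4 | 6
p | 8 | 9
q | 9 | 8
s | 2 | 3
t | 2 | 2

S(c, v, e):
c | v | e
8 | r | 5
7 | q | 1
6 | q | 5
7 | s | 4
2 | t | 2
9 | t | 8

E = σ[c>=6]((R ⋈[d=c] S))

σ filters on c, owned by the right side.
E' = (R ⋈[d=c] σ[c>=6](S))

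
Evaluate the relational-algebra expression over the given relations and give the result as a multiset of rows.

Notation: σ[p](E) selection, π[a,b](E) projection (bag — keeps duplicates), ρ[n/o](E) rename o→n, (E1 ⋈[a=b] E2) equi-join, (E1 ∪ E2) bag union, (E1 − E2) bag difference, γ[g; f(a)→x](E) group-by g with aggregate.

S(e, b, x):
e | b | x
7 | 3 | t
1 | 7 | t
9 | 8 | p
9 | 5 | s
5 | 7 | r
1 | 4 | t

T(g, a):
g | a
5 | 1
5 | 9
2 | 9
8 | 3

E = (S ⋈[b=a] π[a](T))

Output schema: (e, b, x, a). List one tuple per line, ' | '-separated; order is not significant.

Subexpression sizes:
  S → 6
  T → 4
  π[a](T) → 4
  (S ⋈[b=a] π[a](T)) → 1

== RESULT ==
e | b | x | a
7 | 3 | t | 3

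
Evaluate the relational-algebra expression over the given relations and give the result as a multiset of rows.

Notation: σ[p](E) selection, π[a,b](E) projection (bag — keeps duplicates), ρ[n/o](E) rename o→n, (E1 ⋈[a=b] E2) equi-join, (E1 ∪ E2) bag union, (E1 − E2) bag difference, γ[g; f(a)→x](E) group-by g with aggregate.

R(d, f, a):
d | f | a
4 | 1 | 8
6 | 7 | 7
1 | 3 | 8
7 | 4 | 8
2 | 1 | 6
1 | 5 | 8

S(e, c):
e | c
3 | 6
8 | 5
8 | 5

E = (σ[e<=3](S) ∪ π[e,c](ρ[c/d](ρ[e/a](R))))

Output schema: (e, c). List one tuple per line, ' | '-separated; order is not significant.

Stepwise |·|:
  S → 3
  σ[e<=3](S) → 1
  R → 6
  ρ[e/a](R) → 6
  ρ[c/d](ρ[e/a](R)) → 6
  π[e,c](ρ[c/d](ρ[e/a](R))) → 6
  (σ[e<=3](S) ∪ π[e,c](ρ[c/d](ρ[e/a](R)))) → 7

== RESULT ==
e | c
3 | 6
6 | 2
7 | 6
8 | 1
8 | 1
8 | 4
8 | 7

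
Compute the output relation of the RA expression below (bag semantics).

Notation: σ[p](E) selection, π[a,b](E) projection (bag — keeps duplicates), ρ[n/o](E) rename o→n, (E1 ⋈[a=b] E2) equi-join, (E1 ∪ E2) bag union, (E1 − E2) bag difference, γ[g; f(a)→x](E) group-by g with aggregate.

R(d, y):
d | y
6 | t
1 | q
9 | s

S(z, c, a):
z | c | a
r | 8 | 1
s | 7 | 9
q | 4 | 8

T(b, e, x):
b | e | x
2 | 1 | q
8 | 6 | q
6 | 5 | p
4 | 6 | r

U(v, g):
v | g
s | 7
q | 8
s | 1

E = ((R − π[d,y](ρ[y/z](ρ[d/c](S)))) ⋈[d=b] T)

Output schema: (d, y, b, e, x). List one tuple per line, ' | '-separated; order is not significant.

Stepwise |·|:
  R → 3
  S → 3
  ρ[d/c](S) → 3
  ρ[y/z](ρ[d/c](S)) → 3
  π[d,y](ρ[y/z](ρ[d/c](S))) → 3
  (R − π[d,y](ρ[y/z](ρ[d/c](S)))) → 3
  T → 4
  ((R − π[d,y](ρ[y/z](ρ[d/c](S)))) ⋈[d=b] T) → 1

== RESULT ==
d | y | b | e | x
6 | t | 6 | 5 | p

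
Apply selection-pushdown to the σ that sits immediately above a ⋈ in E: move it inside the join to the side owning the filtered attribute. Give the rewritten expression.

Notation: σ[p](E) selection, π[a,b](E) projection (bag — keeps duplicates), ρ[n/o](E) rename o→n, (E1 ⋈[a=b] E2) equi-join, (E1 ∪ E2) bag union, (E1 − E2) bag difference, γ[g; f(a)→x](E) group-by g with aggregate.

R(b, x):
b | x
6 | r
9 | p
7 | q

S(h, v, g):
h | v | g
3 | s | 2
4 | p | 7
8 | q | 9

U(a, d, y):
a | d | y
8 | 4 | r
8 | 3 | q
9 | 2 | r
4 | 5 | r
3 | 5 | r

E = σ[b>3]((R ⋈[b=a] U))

σ filters on b, owned by the left side.
E' = (σ[b>3](R) ⋈[b=a] U)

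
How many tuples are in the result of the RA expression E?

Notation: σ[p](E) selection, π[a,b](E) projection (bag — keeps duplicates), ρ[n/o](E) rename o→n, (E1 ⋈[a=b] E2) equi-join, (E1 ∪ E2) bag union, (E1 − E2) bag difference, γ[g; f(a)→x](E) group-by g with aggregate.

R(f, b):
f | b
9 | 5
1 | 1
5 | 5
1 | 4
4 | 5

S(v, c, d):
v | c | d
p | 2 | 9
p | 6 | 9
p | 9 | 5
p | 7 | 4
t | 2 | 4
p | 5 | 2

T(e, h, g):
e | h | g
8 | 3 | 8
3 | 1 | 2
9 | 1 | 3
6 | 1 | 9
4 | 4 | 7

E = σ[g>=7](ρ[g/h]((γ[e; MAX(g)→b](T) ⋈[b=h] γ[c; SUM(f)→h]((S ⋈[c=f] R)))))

Subexpression sizes:
  T → 5
  γ[e; MAX(g)→b](T) → 5
  S → 6
  R → 5
  (S ⋈[c=f] R) → 2
  γ[c; SUM(f)→h]((S ⋈[c=f] R)) → 2
  (γ[e; MAX(g)→b](T) ⋈[b=h] γ[c; SUM(f)→h]((S ⋈[c=f] R))) → 1
  ρ[g/h]((γ[e; MAX(g)→b](T) ⋈[b=h] γ[c; SUM(f)→h]((S ⋈[c=f] R)))) → 1
  σ[g>=7](ρ[g/h]((γ[e; MAX(g)→b](T) ⋈[b=h] γ[c; SUM(f)→h]((S ⋈[c=f] R))))) → 1

|E| = 1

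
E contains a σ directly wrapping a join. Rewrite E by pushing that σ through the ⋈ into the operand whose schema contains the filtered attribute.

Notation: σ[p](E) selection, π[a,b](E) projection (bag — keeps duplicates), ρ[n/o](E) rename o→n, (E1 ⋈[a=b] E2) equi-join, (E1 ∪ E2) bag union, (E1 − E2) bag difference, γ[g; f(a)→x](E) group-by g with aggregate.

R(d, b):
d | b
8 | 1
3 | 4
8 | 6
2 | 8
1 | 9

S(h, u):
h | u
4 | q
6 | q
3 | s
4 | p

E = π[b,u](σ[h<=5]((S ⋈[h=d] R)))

σ filters on h, owned by the left side.
E' = π[b,u]((σ[h<=5](S) ⋈[h=d] R))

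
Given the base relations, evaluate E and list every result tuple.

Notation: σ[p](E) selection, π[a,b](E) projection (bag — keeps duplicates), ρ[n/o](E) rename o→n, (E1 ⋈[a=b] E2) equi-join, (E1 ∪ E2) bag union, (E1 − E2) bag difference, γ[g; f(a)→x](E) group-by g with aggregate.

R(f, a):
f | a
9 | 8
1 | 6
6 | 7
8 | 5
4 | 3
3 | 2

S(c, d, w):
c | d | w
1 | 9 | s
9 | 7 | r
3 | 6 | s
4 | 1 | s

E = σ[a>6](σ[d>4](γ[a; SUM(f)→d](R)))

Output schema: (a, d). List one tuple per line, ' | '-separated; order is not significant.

Row counts bottom-up:
  R → 6
  γ[a; SUM(f)→d](R) → 6
  σ[d>4](γ[a; SUM(f)→d](R)) → 3
  σ[a>6](σ[d>4](γ[a; SUM(f)→d](R))) → 2

== RESULT ==
a | d
7 | 6
8 | 9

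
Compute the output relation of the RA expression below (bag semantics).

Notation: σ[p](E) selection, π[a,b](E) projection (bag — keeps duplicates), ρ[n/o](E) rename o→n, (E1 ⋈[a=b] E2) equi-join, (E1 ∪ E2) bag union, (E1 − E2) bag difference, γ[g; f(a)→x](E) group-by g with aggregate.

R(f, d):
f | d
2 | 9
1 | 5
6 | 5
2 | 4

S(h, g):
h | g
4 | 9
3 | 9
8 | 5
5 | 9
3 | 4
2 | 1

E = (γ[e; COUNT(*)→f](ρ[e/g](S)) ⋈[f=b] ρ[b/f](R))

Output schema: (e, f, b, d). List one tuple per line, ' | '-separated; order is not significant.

Per-node cardinality:
  S → 6
  ρ[e/g](S) → 6
  γ[e; COUNT(*)→f](ρ[e/g](S)) → 4
  R → 4
  ρ[b/f](R) → 4
  (γ[e; COUNT(*)→f](ρ[e/g](S)) ⋈[f=b] ρ[b/f](R)) → 3

== RESULT ==
e | f | b | d
1 | 1 | 1 | 5
4 | 1 | 1 | 5
5 | 1 | 1 | 5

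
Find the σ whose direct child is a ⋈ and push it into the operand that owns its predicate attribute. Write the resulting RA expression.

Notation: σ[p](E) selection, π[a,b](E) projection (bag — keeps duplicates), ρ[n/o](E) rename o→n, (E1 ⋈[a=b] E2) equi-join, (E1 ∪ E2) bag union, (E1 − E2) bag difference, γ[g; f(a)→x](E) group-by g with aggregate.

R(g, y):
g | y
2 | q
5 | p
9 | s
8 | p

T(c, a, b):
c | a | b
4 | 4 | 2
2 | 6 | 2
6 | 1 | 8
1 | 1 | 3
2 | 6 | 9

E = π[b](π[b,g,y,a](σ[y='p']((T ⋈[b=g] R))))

σ filters on y, owned by the right side.
E' = π[b](π[b,g,y,a]((T ⋈[b=g] σ[y='p'](R))))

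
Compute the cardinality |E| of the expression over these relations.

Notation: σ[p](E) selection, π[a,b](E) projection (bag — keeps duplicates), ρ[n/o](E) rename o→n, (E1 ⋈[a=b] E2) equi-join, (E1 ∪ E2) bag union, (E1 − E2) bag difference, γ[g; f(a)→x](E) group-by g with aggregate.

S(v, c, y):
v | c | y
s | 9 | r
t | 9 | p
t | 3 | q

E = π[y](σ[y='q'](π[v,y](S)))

Row counts bottom-up:
  S → 3
  π[v,y](S) → 3
  σ[y='q'](π[v,y](S)) → 1
  π[y](σ[y='q'](π[v,y](S))) → 1

|E| = 1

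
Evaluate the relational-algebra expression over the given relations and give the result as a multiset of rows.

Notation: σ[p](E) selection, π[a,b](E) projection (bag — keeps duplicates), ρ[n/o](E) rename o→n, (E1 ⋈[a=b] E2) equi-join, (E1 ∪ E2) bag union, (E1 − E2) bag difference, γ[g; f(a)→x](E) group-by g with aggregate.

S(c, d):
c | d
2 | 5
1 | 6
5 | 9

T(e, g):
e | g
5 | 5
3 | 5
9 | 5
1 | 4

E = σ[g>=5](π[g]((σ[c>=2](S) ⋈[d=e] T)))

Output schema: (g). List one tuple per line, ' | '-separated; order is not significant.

Stepwise |·|:
  S → 3
  σ[c>=2](S) → 2
  T → 4
  (σ[c>=2](S) ⋈[d=e] T) → 2
  π[g]((σ[c>=2](S) ⋈[d=e] T)) → 2
  σ[g>=5](π[g]((σ[c>=2](S) ⋈[d=e] T))) → 2

== RESULT ==
g
5
5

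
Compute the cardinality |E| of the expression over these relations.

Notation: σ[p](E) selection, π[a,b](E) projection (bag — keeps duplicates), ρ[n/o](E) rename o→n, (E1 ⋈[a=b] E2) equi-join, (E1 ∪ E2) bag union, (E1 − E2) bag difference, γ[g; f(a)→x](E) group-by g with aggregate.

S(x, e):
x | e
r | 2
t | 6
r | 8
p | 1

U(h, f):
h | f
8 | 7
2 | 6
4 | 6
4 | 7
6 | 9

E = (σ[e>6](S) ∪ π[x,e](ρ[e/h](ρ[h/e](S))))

Per-node cardinality:
  S → 4
  σ[e>6](S) → 1
  S → 4
  ρ[h/e](S) → 4
  ρ[e/h](ρ[h/e](S)) → 4
  π[x,e](ρ[e/h](ρ[h/e](S))) → 4
  (σ[e>6](S) ∪ π[x,e](ρ[e/h](ρ[h/e](S)))) → 5

|E| = 5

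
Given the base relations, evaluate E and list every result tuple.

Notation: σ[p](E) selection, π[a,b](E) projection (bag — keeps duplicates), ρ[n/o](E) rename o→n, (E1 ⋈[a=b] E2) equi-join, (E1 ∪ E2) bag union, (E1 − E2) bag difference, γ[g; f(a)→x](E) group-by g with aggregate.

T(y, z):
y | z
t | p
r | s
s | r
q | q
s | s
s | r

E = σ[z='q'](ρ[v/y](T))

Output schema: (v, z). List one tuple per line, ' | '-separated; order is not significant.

Row counts bottom-up:
  T → 6
  ρ[v/y](T) → 6
  σ[z='q'](ρ[v/y](T)) → 1

== RESULT ==
v | z
q | q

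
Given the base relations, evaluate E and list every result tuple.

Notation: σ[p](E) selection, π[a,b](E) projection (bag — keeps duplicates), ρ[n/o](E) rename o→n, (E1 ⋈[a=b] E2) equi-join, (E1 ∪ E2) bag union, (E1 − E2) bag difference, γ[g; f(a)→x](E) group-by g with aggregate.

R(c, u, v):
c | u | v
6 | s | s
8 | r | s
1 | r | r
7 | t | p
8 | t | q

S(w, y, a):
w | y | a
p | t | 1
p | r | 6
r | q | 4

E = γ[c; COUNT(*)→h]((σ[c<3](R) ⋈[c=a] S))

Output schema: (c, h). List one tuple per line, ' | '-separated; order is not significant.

Row counts bottom-up:
  R → 5
  σ[c<3](R) → 1
  S → 3
  (σ[c<3](R) ⋈[c=a] S) → 1
  γ[c; COUNT(*)→h]((σ[c<3](R) ⋈[c=a] S)) → 1

== RESULT ==
c | h
1 | 1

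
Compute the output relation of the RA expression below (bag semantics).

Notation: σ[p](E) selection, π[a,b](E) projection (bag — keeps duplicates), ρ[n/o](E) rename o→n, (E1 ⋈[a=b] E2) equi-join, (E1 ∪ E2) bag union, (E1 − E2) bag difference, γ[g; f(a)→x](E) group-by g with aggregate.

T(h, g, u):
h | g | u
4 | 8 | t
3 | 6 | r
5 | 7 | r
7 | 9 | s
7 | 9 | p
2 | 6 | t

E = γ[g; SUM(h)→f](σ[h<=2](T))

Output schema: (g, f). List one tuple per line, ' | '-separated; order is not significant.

Row counts bottom-up:
  T → 6
  σ[h<=2](T) → 1
  γ[g; SUM(h)→f](σ[h<=2](T)) → 1

== RESULT ==
g | f
6 | 2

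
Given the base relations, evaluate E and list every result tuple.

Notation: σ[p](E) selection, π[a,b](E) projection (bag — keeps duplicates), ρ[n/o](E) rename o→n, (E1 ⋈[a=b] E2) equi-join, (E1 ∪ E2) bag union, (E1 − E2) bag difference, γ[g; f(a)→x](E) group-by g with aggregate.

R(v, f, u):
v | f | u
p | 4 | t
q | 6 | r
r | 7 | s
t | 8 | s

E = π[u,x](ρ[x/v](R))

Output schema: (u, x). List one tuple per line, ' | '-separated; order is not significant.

Stepwise |·|:
  R → 4
  ρ[x/v](R) → 4
  π[u,x](ρ[x/v](R)) → 4

== RESULT ==
u | x
r | q
s | r
s | t
t | p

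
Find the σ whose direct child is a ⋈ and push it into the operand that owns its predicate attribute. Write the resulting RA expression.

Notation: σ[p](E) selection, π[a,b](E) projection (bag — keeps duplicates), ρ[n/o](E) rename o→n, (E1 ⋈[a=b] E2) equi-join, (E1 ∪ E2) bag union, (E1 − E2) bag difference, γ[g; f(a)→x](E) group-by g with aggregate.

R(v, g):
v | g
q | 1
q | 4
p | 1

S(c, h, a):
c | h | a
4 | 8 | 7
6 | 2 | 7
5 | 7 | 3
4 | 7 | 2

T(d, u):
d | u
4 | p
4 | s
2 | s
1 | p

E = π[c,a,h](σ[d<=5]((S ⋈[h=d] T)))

σ filters on d, owned by the right side.
E' = π[c,a,h]((S ⋈[h=d] σ[d<=5](T)))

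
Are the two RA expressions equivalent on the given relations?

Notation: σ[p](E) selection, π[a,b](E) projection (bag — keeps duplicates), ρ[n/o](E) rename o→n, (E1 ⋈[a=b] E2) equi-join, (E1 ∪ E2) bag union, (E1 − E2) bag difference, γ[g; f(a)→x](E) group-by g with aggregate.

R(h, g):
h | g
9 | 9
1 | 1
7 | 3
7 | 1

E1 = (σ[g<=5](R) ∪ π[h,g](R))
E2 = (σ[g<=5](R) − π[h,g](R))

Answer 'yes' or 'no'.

E1 row counts bottom-up:
  R → 4
  σ[g<=5](R) → 3
  R → 4
  π[h,g](R) → 4
  (σ[g<=5](R) ∪ π[h,g](R)) → 7
E2 row counts bottom-up:
  R → 4
  σ[g<=5](R) → 3
  R → 4
  π[h,g](R) → 4
  (σ[g<=5](R) − π[h,g](R)) → 0

E1 result:
h | g
1 | 1
1 | 1
7 | 1
7 | 1
7 | 3
7 | 3
9 | 9
E2 result:
h | g
(0 rows)
Witness: (1, 1) appears 2× in E1 but 0× in E2.

no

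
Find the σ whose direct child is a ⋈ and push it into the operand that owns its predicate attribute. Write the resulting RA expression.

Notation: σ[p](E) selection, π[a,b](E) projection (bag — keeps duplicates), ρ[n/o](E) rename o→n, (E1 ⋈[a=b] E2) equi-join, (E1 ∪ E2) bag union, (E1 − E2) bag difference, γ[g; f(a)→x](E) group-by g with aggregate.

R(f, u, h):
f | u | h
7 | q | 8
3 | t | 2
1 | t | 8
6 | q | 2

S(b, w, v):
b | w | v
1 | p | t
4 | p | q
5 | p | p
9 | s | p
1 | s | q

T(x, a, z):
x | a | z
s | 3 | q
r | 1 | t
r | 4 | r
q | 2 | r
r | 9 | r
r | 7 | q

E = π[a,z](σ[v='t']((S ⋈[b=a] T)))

σ filters on v, owned by the left side.
E' = π[a,z]((σ[v='t'](S) ⋈[b=a] T))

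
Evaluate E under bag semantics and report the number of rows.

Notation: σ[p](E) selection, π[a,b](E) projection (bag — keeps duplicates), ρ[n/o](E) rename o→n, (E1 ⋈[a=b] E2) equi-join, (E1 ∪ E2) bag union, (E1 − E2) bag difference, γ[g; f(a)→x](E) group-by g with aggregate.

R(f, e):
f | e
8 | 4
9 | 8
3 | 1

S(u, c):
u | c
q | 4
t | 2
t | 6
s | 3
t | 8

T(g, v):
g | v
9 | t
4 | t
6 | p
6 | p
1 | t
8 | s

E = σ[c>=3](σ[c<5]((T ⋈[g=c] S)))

Stepwise |·|:
  T → 6
  S → 5
  (T ⋈[g=c] S) → 4
  σ[c<5]((T ⋈[g=c] S)) → 1
  σ[c>=3](σ[c<5]((T ⋈[g=c] S))) → 1

|E| = 1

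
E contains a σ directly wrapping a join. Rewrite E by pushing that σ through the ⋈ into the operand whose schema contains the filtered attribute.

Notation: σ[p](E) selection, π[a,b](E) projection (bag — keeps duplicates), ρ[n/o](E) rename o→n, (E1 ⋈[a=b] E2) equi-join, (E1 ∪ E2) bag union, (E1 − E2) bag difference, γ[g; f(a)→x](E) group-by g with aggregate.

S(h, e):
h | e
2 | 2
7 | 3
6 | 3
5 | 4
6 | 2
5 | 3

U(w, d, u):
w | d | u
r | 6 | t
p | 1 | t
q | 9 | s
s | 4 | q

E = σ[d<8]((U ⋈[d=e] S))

σ filters on d, owned by the left side.
E' = (σ[d<8](U) ⋈[d=e] S)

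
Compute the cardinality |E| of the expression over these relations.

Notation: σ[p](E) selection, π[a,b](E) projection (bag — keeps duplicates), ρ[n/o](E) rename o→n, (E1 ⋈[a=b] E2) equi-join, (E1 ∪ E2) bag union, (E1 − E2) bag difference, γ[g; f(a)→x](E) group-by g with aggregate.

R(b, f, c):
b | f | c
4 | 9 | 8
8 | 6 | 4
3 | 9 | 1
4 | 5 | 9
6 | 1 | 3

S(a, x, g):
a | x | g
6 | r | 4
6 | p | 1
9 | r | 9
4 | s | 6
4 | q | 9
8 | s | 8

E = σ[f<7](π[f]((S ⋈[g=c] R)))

Per-node cardinality:
  S → 6
  R → 5
  (S ⋈[g=c] R) → 5
  π[f]((S ⋈[g=c] R)) → 5
  σ[f<7](π[f]((S ⋈[g=c] R))) → 3

|E| = 3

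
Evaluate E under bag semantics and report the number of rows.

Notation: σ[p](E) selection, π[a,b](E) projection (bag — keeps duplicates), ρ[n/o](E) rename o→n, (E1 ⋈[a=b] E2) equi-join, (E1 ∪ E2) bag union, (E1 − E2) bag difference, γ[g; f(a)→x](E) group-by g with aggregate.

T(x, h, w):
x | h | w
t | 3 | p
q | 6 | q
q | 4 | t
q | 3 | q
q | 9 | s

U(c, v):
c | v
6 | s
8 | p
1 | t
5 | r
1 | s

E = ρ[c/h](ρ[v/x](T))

Stepwise |·|:
  T → 5
  ρ[v/x](T) → 5
  ρ[c/h](ρ[v/x](T)) → 5

|E| = 5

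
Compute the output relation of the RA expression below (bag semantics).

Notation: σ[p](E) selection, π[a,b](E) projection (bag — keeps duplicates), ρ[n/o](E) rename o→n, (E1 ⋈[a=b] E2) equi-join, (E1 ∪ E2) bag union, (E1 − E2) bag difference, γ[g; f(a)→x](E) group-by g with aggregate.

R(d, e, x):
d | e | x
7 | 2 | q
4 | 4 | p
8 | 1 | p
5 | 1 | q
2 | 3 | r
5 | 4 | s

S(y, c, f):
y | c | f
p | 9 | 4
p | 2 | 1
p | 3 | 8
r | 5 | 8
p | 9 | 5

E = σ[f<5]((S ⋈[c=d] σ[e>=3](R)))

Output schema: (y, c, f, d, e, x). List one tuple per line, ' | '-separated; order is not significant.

Row counts bottom-up:
  S → 5
  R → 6
  σ[e>=3](R) → 3
  (S ⋈[c=d] σ[e>=3](R)) → 2
  σ[f<5]((S ⋈[c=d] σ[e>=3](R))) → 1

== RESULT ==
y | c | f | d | e | x
p | 2 | 1 | 2 | 3 | r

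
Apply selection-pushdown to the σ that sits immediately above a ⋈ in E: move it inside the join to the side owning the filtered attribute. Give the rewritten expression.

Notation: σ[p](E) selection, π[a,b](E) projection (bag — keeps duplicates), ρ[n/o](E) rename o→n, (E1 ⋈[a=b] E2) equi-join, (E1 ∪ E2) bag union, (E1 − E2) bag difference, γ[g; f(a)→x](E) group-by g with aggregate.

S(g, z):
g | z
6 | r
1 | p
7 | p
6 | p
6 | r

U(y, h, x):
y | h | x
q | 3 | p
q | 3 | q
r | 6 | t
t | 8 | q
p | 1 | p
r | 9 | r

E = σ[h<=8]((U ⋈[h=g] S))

σ filters on h, owned by the left side.
E' = (σ[h<=8](U) ⋈[h=g] S)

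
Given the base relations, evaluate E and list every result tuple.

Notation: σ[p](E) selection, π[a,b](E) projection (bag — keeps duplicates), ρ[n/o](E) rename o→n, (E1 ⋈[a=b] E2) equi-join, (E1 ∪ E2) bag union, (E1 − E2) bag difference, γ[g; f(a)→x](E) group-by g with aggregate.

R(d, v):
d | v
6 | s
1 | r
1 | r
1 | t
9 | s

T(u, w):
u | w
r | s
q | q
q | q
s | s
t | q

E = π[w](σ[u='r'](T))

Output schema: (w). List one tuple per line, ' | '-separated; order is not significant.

Row counts bottom-up:
  T → 5
  σ[u='r'](T) → 1
  π[w](σ[u='r'](T)) → 1

== RESULT ==
w
s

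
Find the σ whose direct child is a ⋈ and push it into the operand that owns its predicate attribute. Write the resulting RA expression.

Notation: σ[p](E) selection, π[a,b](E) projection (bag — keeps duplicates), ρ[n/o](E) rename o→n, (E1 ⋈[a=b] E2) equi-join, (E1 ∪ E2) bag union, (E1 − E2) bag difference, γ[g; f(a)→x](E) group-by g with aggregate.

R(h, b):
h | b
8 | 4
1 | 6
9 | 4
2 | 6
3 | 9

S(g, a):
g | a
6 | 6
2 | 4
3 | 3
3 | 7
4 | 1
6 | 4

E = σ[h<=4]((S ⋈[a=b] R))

σ filters on h, owned by the right side.
E' = (S ⋈[a=b] σ[h<=4](R))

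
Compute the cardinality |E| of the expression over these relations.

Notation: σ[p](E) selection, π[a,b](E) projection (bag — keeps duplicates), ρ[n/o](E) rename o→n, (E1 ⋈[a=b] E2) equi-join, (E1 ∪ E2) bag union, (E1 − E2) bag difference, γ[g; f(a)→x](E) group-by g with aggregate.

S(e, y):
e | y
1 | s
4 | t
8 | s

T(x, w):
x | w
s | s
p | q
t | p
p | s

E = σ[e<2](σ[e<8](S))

Subexpression sizes:
  S → 3
  σ[e<8](S) → 2
  σ[e<2](σ[e<8](S)) → 1

|E| = 1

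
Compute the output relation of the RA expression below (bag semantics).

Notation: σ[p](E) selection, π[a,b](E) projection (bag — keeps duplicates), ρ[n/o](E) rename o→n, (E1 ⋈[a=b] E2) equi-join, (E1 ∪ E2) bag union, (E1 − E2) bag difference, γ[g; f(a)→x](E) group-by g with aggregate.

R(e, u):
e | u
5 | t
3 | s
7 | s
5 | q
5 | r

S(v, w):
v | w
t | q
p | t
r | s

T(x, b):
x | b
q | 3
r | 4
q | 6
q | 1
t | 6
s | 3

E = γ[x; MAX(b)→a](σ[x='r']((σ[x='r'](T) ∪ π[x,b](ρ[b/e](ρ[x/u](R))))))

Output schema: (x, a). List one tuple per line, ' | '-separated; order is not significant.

Row counts bottom-up:
  T → 6
  σ[x='r'](T) → 1
  R → 5
  ρ[x/u](R) → 5
  ρ[b/e](ρ[x/u](R)) → 5
  π[x,b](ρ[b/e](ρ[x/u](R))) → 5
  (σ[x='r'](T) ∪ π[x,b](ρ[b/e](ρ[x/u](R)))) → 6
  σ[x='r']((σ[x='r'](T) ∪ π[x,b](ρ[b/e](ρ[x/u](R))))) → 2
  γ[x; MAX(b)→a](σ[x='r']((σ[x='r'](T) ∪ π[x,b](ρ[b/e](ρ[x/u](R)))))) → 1

== RESULT ==
x | a
r | 5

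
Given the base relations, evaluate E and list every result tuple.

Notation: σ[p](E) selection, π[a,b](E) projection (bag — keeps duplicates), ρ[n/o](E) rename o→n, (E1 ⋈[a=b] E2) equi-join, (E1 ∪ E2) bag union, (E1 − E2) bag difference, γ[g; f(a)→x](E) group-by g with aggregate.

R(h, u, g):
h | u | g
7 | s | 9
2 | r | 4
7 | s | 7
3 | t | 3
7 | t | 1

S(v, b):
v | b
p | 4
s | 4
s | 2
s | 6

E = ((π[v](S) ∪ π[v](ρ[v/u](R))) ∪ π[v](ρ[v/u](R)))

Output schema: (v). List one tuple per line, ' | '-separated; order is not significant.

Subexpression sizes:
  S → 4
  π[v](S) → 4
  R → 5
  ρ[v/u](R) → 5
  π[v](ρ[v/u](R)) → 5
  (π[v](S) ∪ π[v](ρ[v/u](R))) → 9
  R → 5
  ρ[v/u](R) → 5
  π[v](ρ[v/u](R)) → 5
  ((π[v](S) ∪ π[v](ρ[v/u](R))) ∪ π[v](ρ[v/u](R))) → 14

== RESULT ==
v
p
r
r
s
s
s
s
s
s
s
t
t
t
t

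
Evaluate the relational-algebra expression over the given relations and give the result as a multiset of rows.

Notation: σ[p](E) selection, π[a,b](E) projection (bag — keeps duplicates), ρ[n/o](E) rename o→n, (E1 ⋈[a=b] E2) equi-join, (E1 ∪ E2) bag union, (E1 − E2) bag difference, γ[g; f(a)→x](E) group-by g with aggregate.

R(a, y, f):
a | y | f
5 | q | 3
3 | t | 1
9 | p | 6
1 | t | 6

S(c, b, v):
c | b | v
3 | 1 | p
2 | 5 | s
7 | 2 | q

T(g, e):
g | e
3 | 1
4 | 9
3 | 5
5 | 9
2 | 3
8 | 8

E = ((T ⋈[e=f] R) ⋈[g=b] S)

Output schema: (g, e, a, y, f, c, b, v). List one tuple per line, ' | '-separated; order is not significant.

Stepwise |·|:
  T → 6
  R → 4
  (T ⋈[e=f] R) → 2
  S → 3
  ((T ⋈[e=f] R) ⋈[g=b] S) → 1

== RESULT ==
g | e | a | y | f | c | b | v
2 | 3 | 5 | q | 3 | 7 | 2 | q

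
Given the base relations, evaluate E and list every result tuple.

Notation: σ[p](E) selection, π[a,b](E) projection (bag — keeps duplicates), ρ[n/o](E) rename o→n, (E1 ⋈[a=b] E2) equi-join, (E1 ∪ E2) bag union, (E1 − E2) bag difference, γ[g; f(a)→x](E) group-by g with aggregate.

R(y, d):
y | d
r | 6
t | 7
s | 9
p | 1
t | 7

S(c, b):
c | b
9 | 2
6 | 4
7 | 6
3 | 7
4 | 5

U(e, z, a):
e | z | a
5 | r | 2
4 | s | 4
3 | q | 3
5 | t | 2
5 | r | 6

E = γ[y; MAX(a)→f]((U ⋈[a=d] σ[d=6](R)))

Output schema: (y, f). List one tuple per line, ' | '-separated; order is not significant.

Subexpression sizes:
  U → 5
  R → 5
  σ[d=6](R) → 1
  (U ⋈[a=d] σ[d=6](R)) → 1
  γ[y; MAX(a)→f]((U ⋈[a=d] σ[d=6](R))) → 1

== RESULT ==
y | f
r | 6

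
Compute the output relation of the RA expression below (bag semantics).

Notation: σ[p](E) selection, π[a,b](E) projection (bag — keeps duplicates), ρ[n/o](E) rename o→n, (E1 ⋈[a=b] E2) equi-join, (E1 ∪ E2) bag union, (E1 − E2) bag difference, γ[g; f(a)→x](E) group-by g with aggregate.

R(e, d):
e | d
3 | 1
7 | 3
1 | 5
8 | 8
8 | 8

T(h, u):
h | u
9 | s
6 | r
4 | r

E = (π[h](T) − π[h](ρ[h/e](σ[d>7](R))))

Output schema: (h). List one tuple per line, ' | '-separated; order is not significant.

Row counts bottom-up:
  T → 3
  π[h](T) → 3
  R → 5
  σ[d>7](R) → 2
  ρ[h/e](σ[d>7](R)) → 2
  π[h](ρ[h/e](σ[d>7](R))) → 2
  (π[h](T) − π[h](ρ[h/e](σ[d>7](R)))) → 3

== RESULT ==
h
4
6
9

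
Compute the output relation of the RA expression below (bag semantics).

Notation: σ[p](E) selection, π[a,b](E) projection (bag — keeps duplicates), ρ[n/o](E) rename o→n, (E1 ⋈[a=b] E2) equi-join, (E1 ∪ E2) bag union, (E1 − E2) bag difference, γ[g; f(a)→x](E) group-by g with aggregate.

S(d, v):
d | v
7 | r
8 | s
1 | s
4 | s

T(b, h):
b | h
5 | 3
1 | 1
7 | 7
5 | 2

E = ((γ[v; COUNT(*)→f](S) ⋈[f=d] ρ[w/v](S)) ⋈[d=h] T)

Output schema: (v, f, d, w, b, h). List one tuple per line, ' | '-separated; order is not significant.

Row counts bottom-up:
  S → 4
  γ[v; COUNT(*)→f](S) → 2
  S → 4
  ρ[w/v](S) → 4
  (γ[v; COUNT(*)→f](S) ⋈[f=d] ρ[w/v](S)) → 1
  T → 4
  ((γ[v; COUNT(*)→f](S) ⋈[f=d] ρ[w/v](S)) ⋈[d=h] T) → 1

== RESULT ==
v | f | d | w | b | h
r | 1 | 1 | s | 1 | 1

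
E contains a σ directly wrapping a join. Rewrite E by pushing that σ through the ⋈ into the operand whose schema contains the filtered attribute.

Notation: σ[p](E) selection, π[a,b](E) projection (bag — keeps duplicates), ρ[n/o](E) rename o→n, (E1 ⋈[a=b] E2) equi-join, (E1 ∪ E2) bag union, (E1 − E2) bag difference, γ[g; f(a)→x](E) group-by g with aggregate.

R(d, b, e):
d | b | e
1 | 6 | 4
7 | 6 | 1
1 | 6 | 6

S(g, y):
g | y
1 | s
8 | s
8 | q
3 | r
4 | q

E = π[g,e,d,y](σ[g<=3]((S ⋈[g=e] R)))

σ filters on g, owned by the left side.
E' = π[g,e,d,y]((σ[g<=3](S) ⋈[g=e] R))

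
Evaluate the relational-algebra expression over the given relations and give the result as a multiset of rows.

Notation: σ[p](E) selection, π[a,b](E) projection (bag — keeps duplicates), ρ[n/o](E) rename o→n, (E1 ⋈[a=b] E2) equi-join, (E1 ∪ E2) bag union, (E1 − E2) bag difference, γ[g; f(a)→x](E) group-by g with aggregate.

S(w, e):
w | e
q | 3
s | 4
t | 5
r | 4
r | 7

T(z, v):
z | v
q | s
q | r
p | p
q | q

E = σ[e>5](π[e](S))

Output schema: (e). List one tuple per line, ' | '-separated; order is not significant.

Per-node cardinality:
  S → 5
  π[e](S) → 5
  σ[e>5](π[e](S)) → 1

== RESULT ==
e
7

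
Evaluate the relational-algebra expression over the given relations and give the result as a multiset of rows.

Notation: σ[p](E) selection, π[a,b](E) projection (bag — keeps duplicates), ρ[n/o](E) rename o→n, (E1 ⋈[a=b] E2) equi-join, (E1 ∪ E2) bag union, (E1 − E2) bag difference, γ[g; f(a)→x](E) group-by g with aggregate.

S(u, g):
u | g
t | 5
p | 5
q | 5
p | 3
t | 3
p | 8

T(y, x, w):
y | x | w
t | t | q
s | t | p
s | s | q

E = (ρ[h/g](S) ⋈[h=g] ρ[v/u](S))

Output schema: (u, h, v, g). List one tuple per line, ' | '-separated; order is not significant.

Stepwise |·|:
  S → 6
  ρ[h/g](S) → 6
  S → 6
  ρ[v/u](S) → 6
  (ρ[h/g](S) ⋈[h=g] ρ[v/u](S)) → 14

== RESULT ==
u | h | v | g
p | 3 | p | 3
p | 3 | t | 3
p | 5 | p | 5
p | 5 | q | 5
p | 5 | t | 5
p | 8 | p | 8
q | 5 | p | 5
q | 5 | q | 5
q | 5 | t | 5
t | 3 | p | 3
t | 3 | t | 3
t | 5 | p | 5
t | 5 | q | 5
t | 5 | t | 5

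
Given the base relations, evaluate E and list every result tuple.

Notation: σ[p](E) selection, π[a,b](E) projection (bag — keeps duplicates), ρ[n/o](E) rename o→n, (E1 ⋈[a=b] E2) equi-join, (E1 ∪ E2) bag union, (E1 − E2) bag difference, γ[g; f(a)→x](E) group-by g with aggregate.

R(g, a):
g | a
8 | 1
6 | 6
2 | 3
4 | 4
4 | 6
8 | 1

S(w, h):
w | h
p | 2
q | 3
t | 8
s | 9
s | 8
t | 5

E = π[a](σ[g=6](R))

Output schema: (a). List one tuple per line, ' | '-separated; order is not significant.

Per-node cardinality:
  R → 6
  σ[g=6](R) → 1
  π[a](σ[g=6](R)) → 1

== RESULT ==
a
6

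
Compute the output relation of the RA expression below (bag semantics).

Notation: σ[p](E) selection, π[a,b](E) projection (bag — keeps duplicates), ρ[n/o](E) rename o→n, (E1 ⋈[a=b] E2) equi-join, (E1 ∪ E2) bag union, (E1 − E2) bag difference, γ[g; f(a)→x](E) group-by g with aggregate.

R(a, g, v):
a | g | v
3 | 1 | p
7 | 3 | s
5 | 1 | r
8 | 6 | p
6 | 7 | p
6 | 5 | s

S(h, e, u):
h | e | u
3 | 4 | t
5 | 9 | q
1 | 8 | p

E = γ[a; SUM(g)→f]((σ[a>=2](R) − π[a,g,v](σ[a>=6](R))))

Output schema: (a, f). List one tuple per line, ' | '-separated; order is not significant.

Row counts bottom-up:
  R → 6
  σ[a>=2](R) → 6
  R → 6
  σ[a>=6](R) → 4
  π[a,g,v](σ[a>=6](R)) → 4
  (σ[a>=2](R) − π[a,g,v](σ[a>=6](R))) → 2
  γ[a; SUM(g)→f]((σ[a>=2](R) − π[a,g,v](σ[a>=6](R)))) → 2

== RESULT ==
a | f
3 | 1
5 | 1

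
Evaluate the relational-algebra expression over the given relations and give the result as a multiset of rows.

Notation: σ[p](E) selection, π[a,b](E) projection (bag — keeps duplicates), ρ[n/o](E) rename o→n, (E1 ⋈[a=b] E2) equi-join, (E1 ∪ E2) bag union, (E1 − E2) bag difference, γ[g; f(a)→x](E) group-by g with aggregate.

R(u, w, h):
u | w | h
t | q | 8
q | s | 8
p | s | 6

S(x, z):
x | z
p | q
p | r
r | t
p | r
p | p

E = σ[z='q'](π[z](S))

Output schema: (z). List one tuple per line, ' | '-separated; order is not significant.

Row counts bottom-up:
  S → 5
  π[z](S) → 5
  σ[z='q'](π[z](S)) → 1

== RESULT ==
z
q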